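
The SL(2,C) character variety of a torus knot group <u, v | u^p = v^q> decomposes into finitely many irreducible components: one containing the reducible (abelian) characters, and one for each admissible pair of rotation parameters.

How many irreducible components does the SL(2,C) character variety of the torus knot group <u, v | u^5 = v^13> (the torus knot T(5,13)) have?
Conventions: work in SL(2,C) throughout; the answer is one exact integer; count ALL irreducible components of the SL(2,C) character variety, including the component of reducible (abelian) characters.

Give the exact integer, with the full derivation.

25

Gamma = < u, v | u^5 = v^13 > (torus knot T(5,13)); the central element u^5 = v^13 acts as +I or -I in any irreducible SL(2,C) representation.
This locks tr(u) to 2*cos(pi*alpha/5), alpha in 1..4, and tr(v) to 2*cos(pi*beta/13), beta in 1..12, on each component of irreducible characters.
The two central values (-1)^alpha I and (-1)^beta I must be the same matrix, so alpha and beta share a parity.
Counting: 2 odd alphas x 6 odd betas + 2 even alphas x 6 even betas = 12 + 12 = 24.
Total: 24 irreducible-character components + 1 reducible (abelian) component = 25.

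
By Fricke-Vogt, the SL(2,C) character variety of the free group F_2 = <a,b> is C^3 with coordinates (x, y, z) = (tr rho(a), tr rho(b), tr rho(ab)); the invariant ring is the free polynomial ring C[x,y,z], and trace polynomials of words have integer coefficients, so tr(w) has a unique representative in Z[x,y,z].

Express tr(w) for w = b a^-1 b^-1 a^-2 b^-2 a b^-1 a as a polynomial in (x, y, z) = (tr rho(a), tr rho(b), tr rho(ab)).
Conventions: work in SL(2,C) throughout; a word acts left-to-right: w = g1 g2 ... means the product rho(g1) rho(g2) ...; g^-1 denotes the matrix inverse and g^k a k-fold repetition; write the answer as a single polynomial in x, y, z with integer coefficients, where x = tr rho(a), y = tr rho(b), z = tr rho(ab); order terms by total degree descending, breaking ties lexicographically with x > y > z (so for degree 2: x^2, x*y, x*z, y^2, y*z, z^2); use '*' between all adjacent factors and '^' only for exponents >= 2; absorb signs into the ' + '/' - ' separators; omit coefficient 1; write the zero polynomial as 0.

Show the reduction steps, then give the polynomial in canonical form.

trace(a b^-1) = trace(a) * trace(b) - trace(a b)  (eliminate b^-1) = x*y - z
trace(b^-1 a b^-1) = trace(a b^-1) * trace(b) - trace(a)  (eliminate b^-1) = x*y^2 - y*z - x
use: trace(b^-2 a b^-1) = trace(b^-1 a b^-1) * trace(b) - trace(b^-1 a)  (eliminate b^-1) = x*y^3 - y^2*z - 2*x*y + z
trace(a^2) = trace(a) * trace(a) - trace(1)  (reduce the a square) = x^2 - 2
trace(a^2 b) = trace(a) * trace(b a) - trace(b)  (reduce the a square) = x*z - y
apply: trace(a b^-1 a) = trace(a^2) * trace(b) - trace(a^2 b)  (eliminate b^-1) = x^2*y - x*z - y
apply: trace(a b a b) = trace(a b) * trace(a b) - trace(1)  (split on a) = z^2 - 2
trace(a b^-1 a b) = trace(a b a) * trace(b) - trace(a b a b)  (eliminate b^-1) = x*y*z - y^2 - z^2 + 2
apply: trace(b^-1 a b^-1 a) = trace(a b^-1 a) * trace(b) - trace(a b^-1 a b)  (eliminate b^-1) = x^2*y^2 - 2*x*y*z + z^2 - 2
apply: trace(b^-2 a b^-1 a) = trace(b^-1 a b^-1 a) * trace(b) - trace(b^-1 a b^-1 a b)  (eliminate b^-1) = x^2*y^3 - 2*x*y^2*z - x^2*y + y*z^2 + x*z - y
trace(a^-1 b^-2 a b^-1) = trace(b^-2 a b^-1) * trace(a) - trace(b^-2 a b^-1 a)  (eliminate a^-1) = x*y^2*z - x^2*y - y*z^2 + y
use: trace(a^2 b a) = trace(a) * trace(b a^2) - trace(b a)  (reduce the a square) = x^2*z - x*y - z
apply: trace(b a b) = trace(b) * trace(a b) - trace(a)  (reduce the b square) = y*z - x
use: trace(b a^2 b a) = trace(a) * trace(b a b a) - trace(b a b)  (reduce the a square) = x*z^2 - y*z - x
use: trace(b^2) = trace(b) * trace(b) - trace(1)  (reduce the b square) = y^2 - 2
use: trace(b a^2 b) = trace(a) * trace(b^2 a) - trace(b^2)  (reduce the a square) = x*y*z - x^2 - y^2 + 2
trace(a b a^2 b a) = trace(a) * trace(b a^2 b a) - trace(b a^2 b)  (reduce the a square) = x^2*z^2 - 2*x*y*z + y^2 - 2
apply: trace(b a b a b a) = trace(a b) * trace(a b a b) - trace(a^-1 b^-1)  (split on a) = z^3 - 3*z
apply: trace(b a b a b) = trace(b) * trace(a b a b) - trace(a b a)  (reduce the b square) = y*z^2 - x*z - y
trace(a b a^2 b a b) = trace(a) * trace(b a b a b a) - trace(b a b a b)  (reduce the a square) = x*z^3 - y*z^2 - 2*x*z + y
trace(b a^2 b a b^-1 a) = trace(a b a^2 b a) * trace(b) - trace(a b a^2 b a b)  (eliminate b^-1) = x^2*y*z^2 - 2*x*y^2*z - x*z^3 + y^3 + y*z^2 + 2*x*z - 3*y
trace(a^2 b a b^-1 a^-1 b) = trace(b a^2 b a b^-1) * trace(a) - trace(b a^2 b a b^-1 a)  (eliminate a^-1) = -x^2*y*z^2 + x^3*z + 2*x*y^2*z + x*z^3 - x^2*y - y^3 - y*z^2 - 3*x*z + 3*y
trace(a b a b^-1 a^-1 b^-1 a) = trace(a^2 b a b^-1 a^-1) * trace(b) - trace(a^2 b a b^-1 a^-1 b)  (eliminate b^-1) = x^2*y*z^2 - x^3*z - x*y^2*z - x*z^3 + x^2*y + 3*x*z - y
trace(a b a b a b a b) = trace(b a b a) * trace(b a b a) - trace(1)  (split on b) = z^4 - 4*z^2 + 2
trace(b a b a b a b^-1 a) = trace(a b a b a b a) * trace(b) - trace(a b a b a b a b)  (eliminate b^-1) = x*y*z^3 - y^2*z^2 - z^4 - 2*x*y*z + y^2 + 4*z^2 - 2
apply: trace(a b a b a b^-1 a^-1 b) = trace(b a b a b a b^-1) * trace(a) - trace(b a b a b a b^-1 a)  (eliminate a^-1) = -x*y*z^3 + x^2*z^2 + y^2*z^2 + z^4 + x*y*z - x^2 - y^2 - 4*z^2 + 2
trace(a b a b^-1 a^-1 b^-1 a b) = trace(a b a b a b^-1 a^-1) * trace(b) - trace(a b a b a b^-1 a^-1 b)  (eliminate b^-1) = x*y*z^3 - x^2*z^2 - y^2*z^2 - z^4 + x^2 + 4*z^2 - 2
use: trace(b^-1 a b^-1 a b a b^-1 a^-1) = trace(a b a b^-1 a^-1 b^-1 a) * trace(b) - trace(a b a b^-1 a^-1 b^-1 a b)  (eliminate b^-1) = x^2*y^2*z^2 - x^3*y*z - x*y^3*z - 2*x*y*z^3 + x^2*y^2 + x^2*z^2 + y^2*z^2 + z^4 + 3*x*y*z - x^2 - y^2 - 4*z^2 + 2
trace(a b a b^-1 a) = trace(a^2 b a) * trace(b) - trace(a^2 b a b)  (eliminate b^-1) = x^2*y*z - x*y^2 - x*z^2 + x
trace(a b a b^-1 a b) = trace(a b a b a) * trace(b) - trace(a b a b a b)  (eliminate b^-1) = x*y*z^2 - y^2*z - z^3 - x*y + 3*z
trace(b^-1 a b^-1 a b a) = trace(a b a b^-1 a) * trace(b) - trace(a b a b^-1 a b)  (eliminate b^-1) = x^2*y^2*z - x*y^3 - 2*x*y*z^2 + y^2*z + z^3 + 2*x*y - 3*z
trace(a b^-1 a b a) = trace(a b a^2) * trace(b) - trace(a b a^2 b)  (eliminate b^-1) = x^2*y*z - x*y^2 - x*z^2 + x
trace(b^-1 a b^-1 a b a b^-1) = trace(b^-1 a b^-1 a b a) * trace(b) - trace(b^-1 a b^-1 a b a b)  (eliminate b^-1) = x^2*y^3*z - x*y^4 - 2*x*y^2*z^2 - x^2*y*z + y^3*z + y*z^3 + 3*x*y^2 + x*z^2 - 3*y*z - x
trace(a b^-1 a b a b^-1 a^-2 b^-1) = trace(b^-1 a b^-1 a b a b^-1 a^-1) * trace(a) - trace(b^-1 a b^-1 a b a b^-1)  (eliminate a^-1) = x^3*y^2*z^2 - x^4*y*z - 2*x^2*y^3*z - 2*x^2*y*z^3 + x^3*y^2 + x^3*z^2 + x*y^4 + 3*x*y^2*z^2 + x*z^4 + 4*x^2*y*z - y^3*z - y*z^3 - x^3 - 4*x*y^2 - 5*x*z^2 + 3*y*z + 3*x
use: trace(a b a b^-1 a^-1 b) = trace(b a b a b^-1) * trace(a) - trace(b a b a b^-1 a)  (eliminate a^-1) = -x*y*z^2 + x^2*z + y^2*z + z^3 - 3*z
apply: trace(b^-1 a b a b^-1 a^-1) = trace(a b a b^-1 a^-1) * trace(b) - trace(a b a b^-1 a^-1 b)  (eliminate b^-1) = x*y*z^2 - x^2*z - y^2*z - z^3 + x*y + 3*z
apply: trace(b^-1 a^-2 b^-2 a b^-1 a b a) = trace(a b^-1 a b a b^-1 a^-2 b^-1) * trace(b) - trace(a b^-1 a b a b^-1 a^-2)  (eliminate b^-1) = x^3*y^3*z^2 - x^4*y^2*z - 2*x^2*y^4*z - 2*x^2*y^2*z^3 + x^3*y^3 + x^3*y*z^2 + x*y^5 + 3*x*y^3*z^2 + x*y*z^4 + 4*x^2*y^2*z - y^4*z - y^2*z^3 - x^3*y - 4*x*y^3 - 6*x*y*z^2 + x^2*z + 4*y^2*z + z^3 + 2*x*y - 3*z
apply: trace(b a^-1 b^-1 a^-2 b^-2 a b^-1 a) = trace(b^-1 a^-2 b^-2 a b^-1 a b) * trace(a) - trace(b^-1 a^-2 b^-2 a b^-1 a b a)  (eliminate a^-1) = -x^3*y^3*z^2 + x^4*y^2*z + 2*x^2*y^4*z + 2*x^2*y^2*z^3 - x^3*y^3 - x^3*y*z^2 - x*y^5 - 3*x*y^3*z^2 - x*y*z^4 - 3*x^2*y^2*z + y^4*z + y^2*z^3 + 4*x*y^3 + 5*x*y*z^2 - x^2*z - 4*y^2*z - z^3 - x*y + 3*z

-x^3*y^3*z^2 + x^4*y^2*z + 2*x^2*y^4*z + 2*x^2*y^2*z^3 - x^3*y^3 - x^3*y*z^2 - x*y^5 - 3*x*y^3*z^2 - x*y*z^4 - 3*x^2*y^2*z + y^4*z + y^2*z^3 + 4*x*y^3 + 5*x*y*z^2 - x^2*z - 4*y^2*z - z^3 - x*y + 3*z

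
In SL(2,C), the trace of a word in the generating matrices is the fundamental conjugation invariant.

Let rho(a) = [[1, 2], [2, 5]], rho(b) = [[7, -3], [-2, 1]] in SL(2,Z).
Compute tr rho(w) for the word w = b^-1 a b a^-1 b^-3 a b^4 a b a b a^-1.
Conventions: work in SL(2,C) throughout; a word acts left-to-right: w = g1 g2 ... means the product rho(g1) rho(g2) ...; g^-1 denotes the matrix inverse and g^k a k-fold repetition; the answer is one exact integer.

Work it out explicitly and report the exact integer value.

1108860

rho(b^-1) = [[1, 3], [2, 7]]
... * rho(a) = [[1, 2], [2, 5]]  ->  [[7, 17], [16, 39]]
... * rho(b) = [[7, -3], [-2, 1]]  ->  [[15, -4], [34, -9]]
... * rho(a^-1) = [[5, -2], [-2, 1]]  ->  [[83, -34], [188, -77]]
... * rho(b^-1) = [[1, 3], [2, 7]]  ->  [[15, 11], [34, 25]]
... * rho(b^-1) = [[1, 3], [2, 7]]  ->  [[37, 122], [84, 277]]
... * rho(b^-1) = [[1, 3], [2, 7]]  ->  [[281, 965], [638, 2191]]
... * rho(a) = [[1, 2], [2, 5]]  ->  [[2211, 5387], [5020, 12231]]
... * rho(b) = [[7, -3], [-2, 1]]  ->  [[4703, -1246], [10678, -2829]]
... * rho(b) = [[7, -3], [-2, 1]]  ->  [[35413, -15355], [80404, -34863]]
... * rho(b) = [[7, -3], [-2, 1]]  ->  [[278601, -121594], [632554, -276075]]
... * rho(b) = [[7, -3], [-2, 1]]  ->  [[2193395, -957397], [4980028, -2173737]]
... * rho(a) = [[1, 2], [2, 5]]  ->  [[278601, -400195], [632554, -908629]]
... * rho(b) = [[7, -3], [-2, 1]]  ->  [[2750597, -1235998], [6245136, -2806291]]
... * rho(a) = [[1, 2], [2, 5]]  ->  [[278601, -678796], [632554, -1541183]]
... * rho(b) = [[7, -3], [-2, 1]]  ->  [[3307799, -1514599], [7510244, -3438845]]
... * rho(a^-1) = [[5, -2], [-2, 1]]  ->  [[19568193, -8130197], [44428910, -18459333]]
tr = 19568193 + -18459333 = 1108860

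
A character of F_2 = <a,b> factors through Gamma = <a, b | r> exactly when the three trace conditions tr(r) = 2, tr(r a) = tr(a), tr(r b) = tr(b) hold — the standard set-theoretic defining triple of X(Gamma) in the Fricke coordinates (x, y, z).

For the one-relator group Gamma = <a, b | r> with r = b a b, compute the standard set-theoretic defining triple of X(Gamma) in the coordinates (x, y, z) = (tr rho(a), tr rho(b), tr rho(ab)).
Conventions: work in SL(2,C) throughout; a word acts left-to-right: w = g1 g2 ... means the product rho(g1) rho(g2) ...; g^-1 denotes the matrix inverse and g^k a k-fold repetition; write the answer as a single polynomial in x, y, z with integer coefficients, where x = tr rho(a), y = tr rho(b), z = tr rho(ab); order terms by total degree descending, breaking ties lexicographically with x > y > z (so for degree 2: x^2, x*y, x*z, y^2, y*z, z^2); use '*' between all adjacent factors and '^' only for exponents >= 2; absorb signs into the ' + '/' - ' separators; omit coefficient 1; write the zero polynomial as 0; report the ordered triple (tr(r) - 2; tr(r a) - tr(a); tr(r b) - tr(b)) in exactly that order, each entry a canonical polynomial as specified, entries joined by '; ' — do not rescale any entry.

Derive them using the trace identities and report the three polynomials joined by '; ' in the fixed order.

y*z - x - 2; z^2 - x - 2; y^2*z - x*y - y - z

reduce: trace(b a b) = trace(b)*trace(a b) - trace(a)  (reduce the b square) = y*z - x
trace(b a b a) = trace(b a)*trace(b a) - trace(1)  (split on b) = z^2 - 2
so trace(b a b^2) = trace(b)*trace(a b^2) - trace(a b) = y^2*z - x*y - z
assemble the triple (trace(r) - 2; trace(r a) - x; trace(r b) - y)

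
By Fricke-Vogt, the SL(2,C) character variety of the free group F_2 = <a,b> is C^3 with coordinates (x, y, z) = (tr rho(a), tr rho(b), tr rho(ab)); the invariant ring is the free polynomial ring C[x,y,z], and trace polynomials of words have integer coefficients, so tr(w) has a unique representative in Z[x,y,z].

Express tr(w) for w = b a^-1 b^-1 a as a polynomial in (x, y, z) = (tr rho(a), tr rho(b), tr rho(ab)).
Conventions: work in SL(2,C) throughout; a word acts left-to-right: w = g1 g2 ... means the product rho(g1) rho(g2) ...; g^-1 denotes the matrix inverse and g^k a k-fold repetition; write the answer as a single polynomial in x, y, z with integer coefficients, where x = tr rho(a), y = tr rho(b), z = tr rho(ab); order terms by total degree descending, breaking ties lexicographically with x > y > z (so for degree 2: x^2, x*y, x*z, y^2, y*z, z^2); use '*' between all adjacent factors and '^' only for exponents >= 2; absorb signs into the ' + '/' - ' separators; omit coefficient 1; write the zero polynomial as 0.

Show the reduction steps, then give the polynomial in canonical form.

use: trace(a b a) = trace(a) * trace(b a) - trace(b)  (reduce the a square) = x*z - y
apply: trace(a b a b) = trace(b a) * trace(b a) - trace(1)  (split on b) = z^2 - 2
use: trace(b^-1 a b a) = trace(a b a) * trace(b) - trace(a b a b)  (eliminate b^-1) = x*y*z - y^2 - z^2 + 2
apply: trace(b a^-1 b^-1 a) = trace(b^-1 a b) * trace(a) - trace(b^-1 a b a)  (eliminate a^-1) = -x*y*z + x^2 + y^2 + z^2 - 2

-x*y*z + x^2 + y^2 + z^2 - 2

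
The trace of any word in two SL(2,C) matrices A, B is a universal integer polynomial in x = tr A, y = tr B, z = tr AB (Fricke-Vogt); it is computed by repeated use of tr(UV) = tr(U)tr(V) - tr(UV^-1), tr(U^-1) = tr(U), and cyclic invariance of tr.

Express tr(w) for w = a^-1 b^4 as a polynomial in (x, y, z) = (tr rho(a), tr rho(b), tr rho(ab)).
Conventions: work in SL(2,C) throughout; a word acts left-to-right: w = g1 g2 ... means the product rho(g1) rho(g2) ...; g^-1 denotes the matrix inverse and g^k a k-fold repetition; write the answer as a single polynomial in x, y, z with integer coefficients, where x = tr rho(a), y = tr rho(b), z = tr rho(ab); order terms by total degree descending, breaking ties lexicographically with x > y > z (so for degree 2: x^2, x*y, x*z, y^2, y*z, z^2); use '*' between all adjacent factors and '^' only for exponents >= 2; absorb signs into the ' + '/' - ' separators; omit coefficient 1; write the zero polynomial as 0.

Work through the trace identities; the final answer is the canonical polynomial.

x*y^4 - y^3*z - 3*x*y^2 + 2*y*z + x

so trace(b^2) = trace(b) trace(b) - trace(1) = y^2 - 2
trace(b^3) = trace(b) trace(b^2) - trace(b) = y^3 - 3*y
reduce: trace(b^4) = trace(b) trace(b^3) - trace(b^2) = y^4 - 4*y^2 + 2
reduce: trace(b a b) = trace(b) trace(a b) - trace(a) = y*z - x
reduce: trace(a b^3) = trace(b) trace(b a b) - trace(b a) = y^2*z - x*y - z
trace(b^4 a) = trace(b) trace(a b^3) - trace(a b^2) = y^3*z - x*y^2 - 2*y*z + x
trace(a^-1 b^4) = trace(b^4) trace(a) - trace(b^4 a) = x*y^4 - y^3*z - 3*x*y^2 + 2*y*z + x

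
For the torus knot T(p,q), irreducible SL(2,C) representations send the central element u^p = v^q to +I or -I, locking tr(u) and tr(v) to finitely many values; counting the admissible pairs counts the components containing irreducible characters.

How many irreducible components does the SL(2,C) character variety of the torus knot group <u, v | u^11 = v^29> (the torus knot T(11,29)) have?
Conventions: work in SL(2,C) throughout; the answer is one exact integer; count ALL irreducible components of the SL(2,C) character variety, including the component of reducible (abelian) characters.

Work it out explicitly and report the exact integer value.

Gamma = < u, v | u^11 = v^29 > (torus knot T(11,29)); the central element u^11 = v^29 acts as +I or -I in any irreducible SL(2,C) representation.
So on each irreducible component the traces are pinned: tr(u) = 2*cos(pi*alpha/11) with 1 <= alpha <= 10, tr(v) = 2*cos(pi*beta/29) with 1 <= beta <= 28.
The two central values (-1)^alpha I and (-1)^beta I must be the same matrix, so alpha and beta share a parity.
Counting: 5 odd alphas x 14 odd betas + 5 even alphas x 14 even betas = 70 + 70 = 140.
That is 140 components of irreducible characters, and with the reducible (abelian) component the total is 141.

141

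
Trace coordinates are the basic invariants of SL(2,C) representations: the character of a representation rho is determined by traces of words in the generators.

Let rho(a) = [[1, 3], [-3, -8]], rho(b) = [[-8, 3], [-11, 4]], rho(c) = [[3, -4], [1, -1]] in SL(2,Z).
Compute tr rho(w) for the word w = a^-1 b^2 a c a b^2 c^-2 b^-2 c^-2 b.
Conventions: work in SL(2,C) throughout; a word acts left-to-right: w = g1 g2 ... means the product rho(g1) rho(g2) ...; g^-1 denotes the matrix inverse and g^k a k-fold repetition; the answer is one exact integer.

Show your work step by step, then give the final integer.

-30927031449

rho(a^-1) = [[-8, -3], [3, 1]]
... * rho(b) = [[-8, 3], [-11, 4]]  ->  [[97, -36], [-35, 13]]
... * rho(b) = [[-8, 3], [-11, 4]]  ->  [[-380, 147], [137, -53]]
... * rho(a) = [[1, 3], [-3, -8]]  ->  [[-821, -2316], [296, 835]]
... * rho(c) = [[3, -4], [1, -1]]  ->  [[-4779, 5600], [1723, -2019]]
... * rho(a) = [[1, 3], [-3, -8]]  ->  [[-21579, -59137], [7780, 21321]]
... * rho(b) = [[-8, 3], [-11, 4]]  ->  [[823139, -301285], [-296771, 108624]]
... * rho(b) = [[-8, 3], [-11, 4]]  ->  [[-3270977, 1264277], [1179304, -455817]]
... * rho(c^-1) = [[-1, 4], [-1, 3]]  ->  [[2006700, -9291077], [-723487, 3349765]]
... * rho(c^-1) = [[-1, 4], [-1, 3]]  ->  [[7284377, -19846431], [-2626278, 7155347]]
... * rho(b^-1) = [[4, -3], [11, -8]]  ->  [[-189173233, 136918317], [68203705, -49363942]]
... * rho(b^-1) = [[4, -3], [11, -8]]  ->  [[749408555, -527826837], [-270188542, 190300421]]
... * rho(c^-1) = [[-1, 4], [-1, 3]]  ->  [[-221581718, 1414153709], [79888121, -509852905]]
... * rho(c^-1) = [[-1, 4], [-1, 3]]  ->  [[-1192571991, 3356134255], [429964784, -1210006231]]
... * rho(b) = [[-8, 3], [-11, 4]]  ->  [[-27376900877, 9846821047], [9870350269, -3550130572]]
tr = -27376900877 + -3550130572 = -30927031449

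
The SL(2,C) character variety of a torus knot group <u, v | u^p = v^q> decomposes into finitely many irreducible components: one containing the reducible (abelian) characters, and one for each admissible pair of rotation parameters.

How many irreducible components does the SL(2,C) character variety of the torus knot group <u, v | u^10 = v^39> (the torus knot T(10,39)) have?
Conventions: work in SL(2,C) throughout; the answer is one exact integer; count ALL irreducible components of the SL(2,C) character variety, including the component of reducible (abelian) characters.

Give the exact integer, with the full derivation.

172

Gamma = < u, v | u^10 = v^39 > (torus knot T(10,39)); the central element u^10 = v^39 acts as +I or -I in any irreducible SL(2,C) representation.
This locks tr(u) to 2*cos(pi*alpha/10), alpha in 1..9, and tr(v) to 2*cos(pi*beta/39), beta in 1..38, on each component of irreducible characters.
The two central values (-1)^alpha I and (-1)^beta I must be the same matrix, so alpha and beta share a parity.
Counting: 5 odd alphas x 19 odd betas + 4 even alphas x 19 even betas = 95 + 76 = 171.
components with irreducible characters: 171; plus the single component of reducible (abelian) characters: total 172.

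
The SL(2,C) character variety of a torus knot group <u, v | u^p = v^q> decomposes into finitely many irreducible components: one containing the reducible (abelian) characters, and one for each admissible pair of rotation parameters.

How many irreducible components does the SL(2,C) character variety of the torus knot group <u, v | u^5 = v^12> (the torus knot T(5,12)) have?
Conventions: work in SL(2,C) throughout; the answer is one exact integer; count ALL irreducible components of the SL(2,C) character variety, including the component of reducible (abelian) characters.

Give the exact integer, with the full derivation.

Gamma = < u, v | u^5 = v^12 > (torus knot T(5,12)); the central element u^5 = v^12 acts as +I or -I in any irreducible SL(2,C) representation.
This locks tr(u) to 2*cos(pi*alpha/5), alpha in 1..4, and tr(v) to 2*cos(pi*beta/12), beta in 1..11, on each component of irreducible characters.
u^5 = (-1)^alpha I and v^12 = (-1)^beta I must agree, so alpha and beta have equal parity.
count pairs: odd alpha (2 choices) x odd beta (6), plus even alpha (2) x even beta (5): 2*6 + 2*5 = 22.
components with irreducible characters: 22; plus the single component of reducible (abelian) characters: total 23.

23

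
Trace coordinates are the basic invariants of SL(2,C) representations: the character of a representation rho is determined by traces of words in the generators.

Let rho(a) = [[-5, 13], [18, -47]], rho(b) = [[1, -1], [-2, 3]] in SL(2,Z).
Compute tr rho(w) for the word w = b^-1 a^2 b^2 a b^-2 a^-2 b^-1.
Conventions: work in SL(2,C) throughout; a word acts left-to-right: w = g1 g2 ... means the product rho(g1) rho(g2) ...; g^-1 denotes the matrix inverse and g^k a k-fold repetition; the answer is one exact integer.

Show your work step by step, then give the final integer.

-21555961876

rho(b^-1) = [[3, 1], [2, 1]]
... * rho(a) = [[-5, 13], [18, -47]]  ->  [[3, -8], [8, -21]]
... * rho(a) = [[-5, 13], [18, -47]]  ->  [[-159, 415], [-418, 1091]]
... * rho(b) = [[1, -1], [-2, 3]]  ->  [[-989, 1404], [-2600, 3691]]
... * rho(b) = [[1, -1], [-2, 3]]  ->  [[-3797, 5201], [-9982, 13673]]
... * rho(a) = [[-5, 13], [18, -47]]  ->  [[112603, -293808], [296024, -772397]]
... * rho(b^-1) = [[3, 1], [2, 1]]  ->  [[-249807, -181205], [-656722, -476373]]
... * rho(b^-1) = [[3, 1], [2, 1]]  ->  [[-1111831, -431012], [-2922912, -1133095]]
... * rho(a^-1) = [[-47, -13], [-18, -5]]  ->  [[60014273, 16608863], [157772574, 43663331]]
... * rho(a^-1) = [[-47, -13], [-18, -5]]  ->  [[-3119630365, -863229864], [-8201250936, -2269360117]]
... * rho(b^-1) = [[3, 1], [2, 1]]  ->  [[-11085350823, -3982860229], [-29142473042, -10470611053]]
tr = -11085350823 + -10470611053 = -21555961876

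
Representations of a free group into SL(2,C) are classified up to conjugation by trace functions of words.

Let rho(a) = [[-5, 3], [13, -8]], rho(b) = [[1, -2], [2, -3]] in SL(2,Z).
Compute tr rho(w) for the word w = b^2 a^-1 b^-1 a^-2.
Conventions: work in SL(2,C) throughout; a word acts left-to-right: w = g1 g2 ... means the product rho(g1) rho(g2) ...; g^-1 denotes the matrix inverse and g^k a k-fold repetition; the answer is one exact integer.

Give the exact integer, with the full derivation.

-586

rho(b) = [[1, -2], [2, -3]]
... * rho(b) = [[1, -2], [2, -3]]  ->  [[-3, 4], [-4, 5]]
... * rho(a^-1) = [[-8, -3], [-13, -5]]  ->  [[-28, -11], [-33, -13]]
... * rho(b^-1) = [[-3, 2], [-2, 1]]  ->  [[106, -67], [125, -79]]
... * rho(a^-1) = [[-8, -3], [-13, -5]]  ->  [[23, 17], [27, 20]]
... * rho(a^-1) = [[-8, -3], [-13, -5]]  ->  [[-405, -154], [-476, -181]]
tr = -405 + -181 = -586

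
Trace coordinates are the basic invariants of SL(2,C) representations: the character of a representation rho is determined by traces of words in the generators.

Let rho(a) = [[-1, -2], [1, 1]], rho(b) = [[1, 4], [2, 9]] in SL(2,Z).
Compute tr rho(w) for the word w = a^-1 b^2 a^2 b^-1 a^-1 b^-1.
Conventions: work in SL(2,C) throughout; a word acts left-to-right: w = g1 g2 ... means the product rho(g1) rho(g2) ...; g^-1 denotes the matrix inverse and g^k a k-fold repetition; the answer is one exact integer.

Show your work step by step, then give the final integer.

162

rho(a^-1) = [[1, 2], [-1, -1]]
... * rho(b) = [[1, 4], [2, 9]]  ->  [[5, 22], [-3, -13]]
... * rho(b) = [[1, 4], [2, 9]]  ->  [[49, 218], [-29, -129]]
... * rho(a) = [[-1, -2], [1, 1]]  ->  [[169, 120], [-100, -71]]
... * rho(a) = [[-1, -2], [1, 1]]  ->  [[-49, -218], [29, 129]]
... * rho(b^-1) = [[9, -4], [-2, 1]]  ->  [[-5, -22], [3, 13]]
... * rho(a^-1) = [[1, 2], [-1, -1]]  ->  [[17, 12], [-10, -7]]
... * rho(b^-1) = [[9, -4], [-2, 1]]  ->  [[129, -56], [-76, 33]]
tr = 129 + 33 = 162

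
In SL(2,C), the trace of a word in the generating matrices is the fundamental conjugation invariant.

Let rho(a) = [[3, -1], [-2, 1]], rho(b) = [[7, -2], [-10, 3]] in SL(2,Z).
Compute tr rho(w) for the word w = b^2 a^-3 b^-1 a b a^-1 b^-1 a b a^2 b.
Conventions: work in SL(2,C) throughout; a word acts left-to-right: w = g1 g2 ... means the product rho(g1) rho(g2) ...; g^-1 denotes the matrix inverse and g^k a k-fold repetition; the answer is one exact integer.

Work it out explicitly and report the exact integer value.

rho(b) = [[7, -2], [-10, 3]]
... * rho(b) = [[7, -2], [-10, 3]]  ->  [[69, -20], [-100, 29]]
... * rho(a^-1) = [[1, 1], [2, 3]]  ->  [[29, 9], [-42, -13]]
... * rho(a^-1) = [[1, 1], [2, 3]]  ->  [[47, 56], [-68, -81]]
... * rho(a^-1) = [[1, 1], [2, 3]]  ->  [[159, 215], [-230, -311]]
... * rho(b^-1) = [[3, 2], [10, 7]]  ->  [[2627, 1823], [-3800, -2637]]
... * rho(a) = [[3, -1], [-2, 1]]  ->  [[4235, -804], [-6126, 1163]]
... * rho(b) = [[7, -2], [-10, 3]]  ->  [[37685, -10882], [-54512, 15741]]
... * rho(a^-1) = [[1, 1], [2, 3]]  ->  [[15921, 5039], [-23030, -7289]]
... * rho(b^-1) = [[3, 2], [10, 7]]  ->  [[98153, 67115], [-141980, -97083]]
... * rho(a) = [[3, -1], [-2, 1]]  ->  [[160229, -31038], [-231774, 44897]]
... * rho(b) = [[7, -2], [-10, 3]]  ->  [[1431983, -413572], [-2071388, 598239]]
... * rho(a) = [[3, -1], [-2, 1]]  ->  [[5123093, -1845555], [-7410642, 2669627]]
... * rho(a) = [[3, -1], [-2, 1]]  ->  [[19060389, -6968648], [-27571180, 10080269]]
... * rho(b) = [[7, -2], [-10, 3]]  ->  [[203109203, -59026722], [-293800950, 85383167]]
tr = 203109203 + 85383167 = 288492370

288492370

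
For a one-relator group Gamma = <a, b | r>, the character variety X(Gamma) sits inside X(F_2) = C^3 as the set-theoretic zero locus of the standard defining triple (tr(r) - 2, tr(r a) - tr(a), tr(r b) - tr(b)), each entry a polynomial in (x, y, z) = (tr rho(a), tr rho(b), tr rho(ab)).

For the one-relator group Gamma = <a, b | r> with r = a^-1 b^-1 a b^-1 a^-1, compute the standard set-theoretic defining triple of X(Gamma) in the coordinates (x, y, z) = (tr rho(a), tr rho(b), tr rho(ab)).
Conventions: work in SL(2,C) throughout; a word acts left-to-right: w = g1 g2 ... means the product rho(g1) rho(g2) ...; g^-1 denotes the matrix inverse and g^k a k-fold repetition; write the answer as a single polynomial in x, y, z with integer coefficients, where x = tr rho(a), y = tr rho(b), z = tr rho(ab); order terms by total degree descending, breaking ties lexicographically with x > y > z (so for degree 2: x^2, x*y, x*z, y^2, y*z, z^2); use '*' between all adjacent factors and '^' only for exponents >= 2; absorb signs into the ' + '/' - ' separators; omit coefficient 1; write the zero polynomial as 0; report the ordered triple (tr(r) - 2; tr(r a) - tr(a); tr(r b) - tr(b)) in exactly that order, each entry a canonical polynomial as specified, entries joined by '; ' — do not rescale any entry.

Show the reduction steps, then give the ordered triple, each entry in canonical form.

x^2*y*z - x^3 - x*y^2 - x*z^2 + y*z + 3*x - 2; x*y*z - x^2 - z^2 - x + 2; x^2*y^2*z - x^3*y - x*y^3 - 2*x*y*z^2 + x^2*z + y^2*z + z^3 + 4*x*y - y - 3*z

tr(b^-1 a) = tr(a) tr(b) - tr(a b)  (eliminate b^-1) = x*y - z
tr(b^-1 a b^-1) = tr(b^-1 a) tr(b) - tr(b^-1 a b)  (eliminate b^-1) = x*y^2 - y*z - x
tr(a^2) = tr(a) tr(a) - tr(1)  (reduce the a square) = x^2 - 2
tr(a^2 b) = tr(a) tr(b a) - tr(b)  (reduce the a square) = x*z - y
tr(a b^-1 a) = tr(a^2) tr(b) - tr(a^2 b)  (eliminate b^-1) = x^2*y - x*z - y
tr(a b a b) = tr(b a) tr(b a) - tr(1)  (split on b) = z^2 - 2
tr(a b^-1 a b) = tr(a b a) tr(b) - tr(a b a b)  (eliminate b^-1) = x*y*z - y^2 - z^2 + 2
tr(b^-1 a b^-1 a) = tr(a b^-1 a) tr(b) - tr(a b^-1 a b)  (eliminate b^-1) = x^2*y^2 - 2*x*y*z + z^2 - 2
tr(b^-1 a b^-1 a^-1) = tr(b^-1 a b^-1) tr(a) - tr(b^-1 a b^-1 a)  (eliminate a^-1) = x*y*z - x^2 - z^2 + 2
tr(a^-1 b^-1 a b^-1 a^-1) = tr(b^-1 a b^-1 a^-1) tr(a) - tr(b^-1 a b^-1)  (eliminate a^-1) = x^2*y*z - x^3 - x*y^2 - x*z^2 + y*z + 3*x
tr(b a b a b) = tr(b) tr(a b a b) - tr(a b a)  (reduce the b square) = y*z^2 - x*z - y
tr(b a b a b a) = tr(b a b a) tr(b a) - tr(a b)  (split on b) = z^3 - 3*z
tr(a b a^-1 b a b) = tr(b a b a b) tr(a) - tr(b a b a b a)  (eliminate a^-1) = x*y*z^2 - x^2*z - z^3 - x*y + 3*z
tr(b a^-1 b a b^-1 a) = tr(a b a^-1 b a) tr(b) - tr(a b a^-1 b a b)  (eliminate b^-1) = x^2*y^2*z - x^3*y - x*y^3 - 2*x*y*z^2 + x^2*z + y^2*z + z^3 + 4*x*y - 3*z
tr(a b^-1 a^-1 b a^-1 b) = tr(b a^-1 b a b^-1) tr(a) - tr(b a^-1 b a b^-1 a)  (eliminate a^-1) = -x^2*y^2*z + x^3*y + x*y^3 + 2*x*y*z^2 - x^2*z - y^2*z - z^3 - 3*x*y + 3*z
tr(a^-1 b^-1 a b^-1 a^-1 b) = tr(a b^-1 a^-1 b a^-1) tr(b) - tr(a b^-1 a^-1 b a^-1 b)  (eliminate b^-1) = x^2*y^2*z - x^3*y - x*y^3 - 2*x*y*z^2 + x^2*z + y^2*z + z^3 + 4*x*y - 3*z
assemble the triple (tr(r) - 2; tr(r a) - x; tr(r b) - y)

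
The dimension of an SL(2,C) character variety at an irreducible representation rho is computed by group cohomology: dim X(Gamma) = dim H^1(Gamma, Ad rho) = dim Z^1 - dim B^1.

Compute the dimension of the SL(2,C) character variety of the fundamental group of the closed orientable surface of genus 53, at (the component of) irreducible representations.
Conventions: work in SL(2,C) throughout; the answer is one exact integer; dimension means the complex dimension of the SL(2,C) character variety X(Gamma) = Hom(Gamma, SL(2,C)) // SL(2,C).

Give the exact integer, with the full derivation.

312

Gamma = pi_1(Sigma_53) = < a_1, b_1, ..., a_53, b_53 | prod [a_i, b_i] > has 2g = 106 generators and 1 relator.
A cocycle assigns one sl_2 vector per generator subject to the relator condition d_2(z) = 0: dim of the unconstrained space is 3*2g = 318.
At an irreducible rho, H^2 = coker(d_2) vanishes (Poincare duality: H^2 is dual to H^0 = invariants = 0), so d_2 is surjective onto sl_2 and dim Z^1 = 318 - 3 = 315.
dim B^1 = 3 (coboundaries, injective at irreducible rho).
Hence dim X = 315 - 3 = 312.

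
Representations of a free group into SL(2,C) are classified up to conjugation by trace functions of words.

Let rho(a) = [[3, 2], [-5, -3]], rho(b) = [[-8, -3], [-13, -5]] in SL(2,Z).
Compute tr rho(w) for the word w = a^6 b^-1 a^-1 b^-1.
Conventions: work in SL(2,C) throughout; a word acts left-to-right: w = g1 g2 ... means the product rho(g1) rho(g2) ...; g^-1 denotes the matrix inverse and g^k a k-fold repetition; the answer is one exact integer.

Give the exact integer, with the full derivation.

rho(a) = [[3, 2], [-5, -3]]
... * rho(a) = [[3, 2], [-5, -3]]  ->  [[-1, 0], [0, -1]]
... * rho(a) = [[3, 2], [-5, -3]]  ->  [[-3, -2], [5, 3]]
... * rho(a) = [[3, 2], [-5, -3]]  ->  [[1, 0], [0, 1]]
... * rho(a) = [[3, 2], [-5, -3]]  ->  [[3, 2], [-5, -3]]
... * rho(a) = [[3, 2], [-5, -3]]  ->  [[-1, 0], [0, -1]]
... * rho(b^-1) = [[-5, 3], [13, -8]]  ->  [[5, -3], [-13, 8]]
... * rho(a^-1) = [[-3, -2], [5, 3]]  ->  [[-30, -19], [79, 50]]
... * rho(b^-1) = [[-5, 3], [13, -8]]  ->  [[-97, 62], [255, -163]]
tr = -97 + -163 = -260

-260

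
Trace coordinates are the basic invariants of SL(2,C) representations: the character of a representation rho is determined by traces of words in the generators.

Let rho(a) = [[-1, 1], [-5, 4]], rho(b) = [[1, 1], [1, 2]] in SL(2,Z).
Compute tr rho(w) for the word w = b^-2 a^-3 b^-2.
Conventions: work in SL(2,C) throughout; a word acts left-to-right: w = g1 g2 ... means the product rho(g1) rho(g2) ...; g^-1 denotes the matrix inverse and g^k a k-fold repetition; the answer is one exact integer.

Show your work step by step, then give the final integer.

rho(b^-1) = [[2, -1], [-1, 1]]
... * rho(b^-1) = [[2, -1], [-1, 1]]  ->  [[5, -3], [-3, 2]]
... * rho(a^-1) = [[4, -1], [5, -1]]  ->  [[5, -2], [-2, 1]]
... * rho(a^-1) = [[4, -1], [5, -1]]  ->  [[10, -3], [-3, 1]]
... * rho(a^-1) = [[4, -1], [5, -1]]  ->  [[25, -7], [-7, 2]]
... * rho(b^-1) = [[2, -1], [-1, 1]]  ->  [[57, -32], [-16, 9]]
... * rho(b^-1) = [[2, -1], [-1, 1]]  ->  [[146, -89], [-41, 25]]
tr = 146 + 25 = 171

171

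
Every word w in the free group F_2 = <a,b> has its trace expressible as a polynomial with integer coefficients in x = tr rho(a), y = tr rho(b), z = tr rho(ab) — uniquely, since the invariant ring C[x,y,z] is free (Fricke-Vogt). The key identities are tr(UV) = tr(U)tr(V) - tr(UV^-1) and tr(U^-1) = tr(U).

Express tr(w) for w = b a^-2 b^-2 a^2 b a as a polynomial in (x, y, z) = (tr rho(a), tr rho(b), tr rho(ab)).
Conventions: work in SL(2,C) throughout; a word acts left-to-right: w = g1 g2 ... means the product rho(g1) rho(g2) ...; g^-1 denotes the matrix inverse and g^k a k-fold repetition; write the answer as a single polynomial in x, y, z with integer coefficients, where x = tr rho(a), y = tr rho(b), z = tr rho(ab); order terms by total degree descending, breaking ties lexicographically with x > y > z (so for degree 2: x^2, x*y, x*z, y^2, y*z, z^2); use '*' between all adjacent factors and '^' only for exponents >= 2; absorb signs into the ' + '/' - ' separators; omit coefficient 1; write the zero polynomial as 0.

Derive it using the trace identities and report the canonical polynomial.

tr(b a b) = tr(b) tr(a b) - tr(a)   [square of b] = y*z - x
tr(b a b a) = tr(b a) tr(b a) - tr(1)   [split at a repeated b] = z^2 - 2
tr(a^2 b a b) = tr(a) tr(b a b a) - tr(b a b)   [square of a] = x*z^2 - y*z - x
tr(a b a) = tr(a) tr(b a) - tr(b)   [square of a] = x*z - y
tr(a^2 b a) = tr(a) tr(a b a) - tr(a b)   [square of a] = x^2*z - x*y - z
tr(b a^2 b a b) = tr(b) tr(a^2 b a b) - tr(a^2 b a)   [square of b] = x*y*z^2 - x^2*z - y^2*z + z
tr(b a b a b a) = tr(b a) tr(b a b a) - tr(b^-1 a^-1)   [split at a repeated b] = z^3 - 3*z
tr(b a b a b) = tr(b) tr(a b a b) - tr(a b a)   [square of b] = y*z^2 - x*z - y
tr(b a^2 b a b a) = tr(a) tr(b a b a b a) - tr(b a b a b)   [square of a] = x*z^3 - y*z^2 - 2*x*z + y
tr(a^-1 b a^2 b a b) = tr(b a^2 b a b) tr(a) - tr(b a^2 b a b a)   [inverse elimination on a] = x^2*y*z^2 - x^3*z - x*y^2*z - x*z^3 + y*z^2 + 3*x*z - y
tr(a^2 b a b a^-2 b) = tr(a^-1 b a^2 b a b) tr(a) - tr(a^-1 b a^2 b a b a)   [inverse elimination on a] = x^3*y*z^2 - x^4*z - x^2*y^2*z - x^2*z^3 + 4*x^2*z + y^2*z - x*y - z
tr(b^-1 a^2 b a b a^-2) = tr(a^2 b a b a^-2) tr(b) - tr(a^2 b a b a^-2 b)   [inverse elimination on b] = -x^3*y*z^2 + x^4*z + x^2*y^2*z + x^2*z^3 - 4*x^2*z + z
tr(b a^-2 b^-2 a^2 b a) = tr(b^-1 a^2 b a b a^-2) tr(b) - tr(b^-1 a^2 b a b a^-2 b)   [inverse elimination on b] = -x^3*y^2*z^2 + x^4*y*z + x^2*y^3*z + x^2*y*z^3 - 4*x^2*y*z + x

-x^3*y^2*z^2 + x^4*y*z + x^2*y^3*z + x^2*y*z^3 - 4*x^2*y*z + x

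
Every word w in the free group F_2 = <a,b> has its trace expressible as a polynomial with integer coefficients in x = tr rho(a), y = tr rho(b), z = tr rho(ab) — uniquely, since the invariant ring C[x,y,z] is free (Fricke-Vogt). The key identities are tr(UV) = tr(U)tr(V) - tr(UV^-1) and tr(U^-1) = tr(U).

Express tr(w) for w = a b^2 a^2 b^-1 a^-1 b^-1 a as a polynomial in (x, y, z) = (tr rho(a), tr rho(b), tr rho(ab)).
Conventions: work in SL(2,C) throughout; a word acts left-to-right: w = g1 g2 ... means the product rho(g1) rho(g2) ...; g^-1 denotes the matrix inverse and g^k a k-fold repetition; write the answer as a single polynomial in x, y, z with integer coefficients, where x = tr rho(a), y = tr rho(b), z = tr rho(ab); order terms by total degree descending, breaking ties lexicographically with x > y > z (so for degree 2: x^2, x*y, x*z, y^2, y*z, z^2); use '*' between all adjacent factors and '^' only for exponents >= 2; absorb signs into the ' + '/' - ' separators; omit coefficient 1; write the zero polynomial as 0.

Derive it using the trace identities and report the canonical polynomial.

x^3*y^2*z^2 - 2*x^4*y*z - x^2*y^3*z - x^2*y*z^3 + x^5 + x^3*y^2 + x^3*z^2 + 6*x^2*y*z - 5*x^3 - 2*x*y^2 - 2*x*z^2 + 5*x

tr(a b a) = tr(a) tr(b a) - tr(b) = x*z - y
tr(a^3 b) = tr(a) tr(a b a) - tr(a b) = x^2*z - x*y - z
next, tr(a^2) = tr(a) tr(a) - tr(1) = x^2 - 2
tr(a^3) = tr(a) tr(a^2) - tr(a) = x^3 - 3*x
next, tr(a^2 b^2 a) = tr(b) tr(a^3 b) - tr(a^3) = x^2*y*z - x^3 - x*y^2 - y*z + 3*x
next, tr(b^2 a) = tr(b) tr(a b) - tr(a) = y*z - x
tr(b^2) = tr(b) tr(b) - tr(1) = y^2 - 2
tr(a^2 b^2) = tr(a) tr(b^2 a) - tr(b^2) = x*y*z - x^2 - y^2 + 2
tr(a^2 b^2 a^2) = tr(a) tr(a^2 b^2 a) - tr(a^2 b^2) = x^3*y*z - x^4 - x^2*y^2 - 2*x*y*z + 4*x^2 + y^2 - 2
tr(b a b a) = tr(b a) tr(b a) - tr(1) = z^2 - 2
next, tr(a^2 b a b) = tr(a) tr(b a b a) - tr(b a b) = x*z^2 - y*z - x
and tr(b^2 a^2 b a) = tr(b) tr(a^2 b a b) - tr(a^2 b a) = x*y*z^2 - x^2*z - y^2*z + z
and tr(b^2 a^2 b) = tr(b) tr(b a^2 b) - tr(b a^2) = x*y^2*z - x^2*y - y^3 - x*z + 3*y
tr(a^2 b^2 a^2 b) = tr(a) tr(b^2 a^2 b a) - tr(b^2 a^2 b) = x^2*y*z^2 - x^3*z - 2*x*y^2*z + x^2*y + y^3 + 2*x*z - 3*y
tr(b^-1 a^2 b^2 a^2) = tr(a^2 b^2 a^2) tr(b) - tr(a^2 b^2 a^2 b) = x^3*y^2*z - x^4*y - x^2*y^3 - x^2*y*z^2 + x^3*z + 3*x^2*y - 2*x*z + y
tr(b^-1 a^2 b^2 a^2 b^-1) = tr(b^-1 a^2 b^2 a^2) tr(b) - tr(b^-1 a^2 b^2 a^2 b) = x^3*y^3*z - x^4*y^2 - x^2*y^4 - x^2*y^2*z^2 + x^4 + 4*x^2*y^2 - 4*x^2 + 2
tr(a^3 b^2 a^2) = tr(a) tr(a^2 b^2 a^2) - tr(a^2 b^2 a) = x^4*y*z - x^5 - x^3*y^2 - 3*x^2*y*z + 5*x^3 + 2*x*y^2 + y*z - 5*x
tr(a b a^2 b a) = tr(a) tr(b a^2 b a) - tr(b a^2 b) = x^2*z^2 - 2*x*y*z + y^2 - 2
tr(a^2 b a^3 b) = tr(a) tr(a b a^2 b a) - tr(a b a^2 b) = x^3*z^2 - 2*x^2*y*z + x*y^2 - x*z^2 + y*z - x
tr(a b a^3) = tr(a) tr(a b a^2) - tr(a b a) = x^3*z - x^2*y - 2*x*z + y
and tr(a^2 b a^3) = tr(a) tr(a b a^3) - tr(a b a^2) = x^4*z - x^3*y - 3*x^2*z + 2*x*y + z
tr(a^3 b^2 a^2 b) = tr(b) tr(a^2 b a^3 b) - tr(a^2 b a^3) = x^3*y*z^2 - x^4*z - 2*x^2*y^2*z + x^3*y + x*y^3 - x*y*z^2 + 3*x^2*z + y^2*z - 3*x*y - z
tr(a^2 b^2 a^2 b^-1 a) = tr(a^3 b^2 a^2) tr(b) - tr(a^3 b^2 a^2 b) = x^4*y^2*z - x^5*y - x^3*y^3 - x^3*y*z^2 + x^4*z - x^2*y^2*z + 4*x^3*y + x*y^3 + x*y*z^2 - 3*x^2*z - 2*x*y + z
next, tr(a b a^2 b^2 a^2) = tr(b) tr(a^3 b a^2 b) - tr(a^3 b a^2) = x^3*y*z^2 - x^4*z - 2*x^2*y^2*z + x^3*y + x*y^3 - x*y*z^2 + 3*x^2*z + y^2*z - 3*x*y - z
tr(a b a b a b) = tr(b a) tr(b a b a) - tr(b^-1 a^-1) = z^3 - 3*z
next, tr(b a b a b^2 a) = tr(b) tr(a b a b a b) - tr(a b a b a) = y*z^3 - x*z^2 - 2*y*z + x
and tr(a b a b^2) = tr(b) tr(a b a b) - tr(a b a) = y*z^2 - x*z - y
tr(b a b a b^2) = tr(b) tr(a b a b^2) - tr(a b a b) = y^2*z^2 - x*y*z - y^2 - z^2 + 2
next, tr(b^2 a^2 b a b a) = tr(a) tr(b a b a b^2 a) - tr(b a b a b^2) = x*y*z^3 - x^2*z^2 - y^2*z^2 - x*y*z + x^2 + y^2 + z^2 - 2
tr(b^2 a^2 b a b) = tr(b) tr(b a^2 b a b) - tr(b a^2 b a) = x*y^2*z^2 - x^2*y*z - y^3*z - x*z^2 + 2*y*z + x
tr(a b a^2 b^2 a^2 b) = tr(a) tr(b^2 a^2 b a b a) - tr(b^2 a^2 b a b) = x^2*y*z^3 - x^3*z^2 - 2*x*y^2*z^2 + y^3*z + x^3 + x*y^2 + 2*x*z^2 - 2*y*z - 3*x
and tr(a^2 b^2 a^2 b^-1 a b) = tr(a b a^2 b^2 a^2) tr(b) - tr(a b a^2 b^2 a^2 b) = x^3*y^2*z^2 - x^4*y*z - 2*x^2*y^3*z - x^2*y*z^3 + x^3*y^2 + x^3*z^2 + x*y^4 + x*y^2*z^2 + 3*x^2*y*z - x^3 - 4*x*y^2 - 2*x*z^2 + y*z + 3*x
next, tr(b^-1 a^2 b^2 a^2 b^-1 a) = tr(a^2 b^2 a^2 b^-1 a) tr(b) - tr(a^2 b^2 a^2 b^-1 a b) = x^4*y^3*z - x^5*y^2 - x^3*y^4 - 2*x^3*y^2*z^2 + 2*x^4*y*z + x^2*y^3*z + x^2*y*z^3 + 3*x^3*y^2 - x^3*z^2 - 6*x^2*y*z + x^3 + 2*x*y^2 + 2*x*z^2 - 3*x
tr(a b^2 a^2 b^-1 a^-1 b^-1 a) = tr(b^-1 a^2 b^2 a^2 b^-1) tr(a) - tr(b^-1 a^2 b^2 a^2 b^-1 a) = x^3*y^2*z^2 - 2*x^4*y*z - x^2*y^3*z - x^2*y*z^3 + x^5 + x^3*y^2 + x^3*z^2 + 6*x^2*y*z - 5*x^3 - 2*x*y^2 - 2*x*z^2 + 5*x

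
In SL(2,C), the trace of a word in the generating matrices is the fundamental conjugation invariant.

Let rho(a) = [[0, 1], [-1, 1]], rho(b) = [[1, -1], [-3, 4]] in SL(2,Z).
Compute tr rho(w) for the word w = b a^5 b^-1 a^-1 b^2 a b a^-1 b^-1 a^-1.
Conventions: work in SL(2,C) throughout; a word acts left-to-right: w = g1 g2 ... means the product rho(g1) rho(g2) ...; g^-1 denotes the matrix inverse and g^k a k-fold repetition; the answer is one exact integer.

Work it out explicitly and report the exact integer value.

rho(b) = [[1, -1], [-3, 4]]
... * rho(a) = [[0, 1], [-1, 1]]  ->  [[1, 0], [-4, 1]]
... * rho(a) = [[0, 1], [-1, 1]]  ->  [[0, 1], [-1, -3]]
... * rho(a) = [[0, 1], [-1, 1]]  ->  [[-1, 1], [3, -4]]
... * rho(a) = [[0, 1], [-1, 1]]  ->  [[-1, 0], [4, -1]]
... * rho(a) = [[0, 1], [-1, 1]]  ->  [[0, -1], [1, 3]]
... * rho(b^-1) = [[4, 1], [3, 1]]  ->  [[-3, -1], [13, 4]]
... * rho(a^-1) = [[1, -1], [1, 0]]  ->  [[-4, 3], [17, -13]]
... * rho(b) = [[1, -1], [-3, 4]]  ->  [[-13, 16], [56, -69]]
... * rho(b) = [[1, -1], [-3, 4]]  ->  [[-61, 77], [263, -332]]
... * rho(a) = [[0, 1], [-1, 1]]  ->  [[-77, 16], [332, -69]]
... * rho(b) = [[1, -1], [-3, 4]]  ->  [[-125, 141], [539, -608]]
... * rho(a^-1) = [[1, -1], [1, 0]]  ->  [[16, 125], [-69, -539]]
... * rho(b^-1) = [[4, 1], [3, 1]]  ->  [[439, 141], [-1893, -608]]
... * rho(a^-1) = [[1, -1], [1, 0]]  ->  [[580, -439], [-2501, 1893]]
tr = 580 + 1893 = 2473

2473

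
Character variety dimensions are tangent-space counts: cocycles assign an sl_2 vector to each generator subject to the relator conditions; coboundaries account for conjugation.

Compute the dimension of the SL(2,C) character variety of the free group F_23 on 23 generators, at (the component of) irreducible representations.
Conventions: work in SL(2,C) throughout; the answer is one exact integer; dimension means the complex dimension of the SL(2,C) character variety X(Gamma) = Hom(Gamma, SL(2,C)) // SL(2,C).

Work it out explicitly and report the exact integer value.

66

Gamma = F_23 has 23 generators and no relators.
A cocycle picks one sl_2 vector per generator freely, giving dim Z^1 = 3*23 = 69.
dim B^1 = 3: the coboundary map is injective because an irreducible image has centralizer 0 in sl_2.
Therefore dim X = 69 - 3 = 66.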